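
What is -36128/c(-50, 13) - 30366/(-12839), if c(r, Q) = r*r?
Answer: -96983098/8024375 ≈ -12.086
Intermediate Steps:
c(r, Q) = r²
-36128/c(-50, 13) - 30366/(-12839) = -36128/((-50)²) - 30366/(-12839) = -36128/2500 - 30366*(-1/12839) = -36128*1/2500 + 30366/12839 = -9032/625 + 30366/12839 = -96983098/8024375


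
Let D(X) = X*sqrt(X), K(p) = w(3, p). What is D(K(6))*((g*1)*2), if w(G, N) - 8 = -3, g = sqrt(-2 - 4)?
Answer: 10*I*sqrt(30) ≈ 54.772*I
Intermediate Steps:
g = I*sqrt(6) (g = sqrt(-6) = I*sqrt(6) ≈ 2.4495*I)
w(G, N) = 5 (w(G, N) = 8 - 3 = 5)
K(p) = 5
D(X) = X**(3/2)
D(K(6))*((g*1)*2) = 5**(3/2)*(((I*sqrt(6))*1)*2) = (5*sqrt(5))*((I*sqrt(6))*2) = (5*sqrt(5))*(2*I*sqrt(6)) = 10*I*sqrt(30)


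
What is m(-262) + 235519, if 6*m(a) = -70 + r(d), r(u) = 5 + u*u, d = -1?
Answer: 706525/3 ≈ 2.3551e+5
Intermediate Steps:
r(u) = 5 + u**2
m(a) = -32/3 (m(a) = (-70 + (5 + (-1)**2))/6 = (-70 + (5 + 1))/6 = (-70 + 6)/6 = (1/6)*(-64) = -32/3)
m(-262) + 235519 = -32/3 + 235519 = 706525/3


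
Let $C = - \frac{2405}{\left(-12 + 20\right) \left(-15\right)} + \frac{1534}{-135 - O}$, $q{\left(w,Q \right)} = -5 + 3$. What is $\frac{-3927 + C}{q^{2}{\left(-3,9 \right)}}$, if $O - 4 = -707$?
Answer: $- \frac{6652855}{6816} \approx -976.06$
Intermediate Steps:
$O = -703$ ($O = 4 - 707 = -703$)
$q{\left(w,Q \right)} = -2$
$C = \frac{38753}{1704}$ ($C = - \frac{2405}{\left(-12 + 20\right) \left(-15\right)} + \frac{1534}{-135 - -703} = - \frac{2405}{8 \left(-15\right)} + \frac{1534}{-135 + 703} = - \frac{2405}{-120} + \frac{1534}{568} = \left(-2405\right) \left(- \frac{1}{120}\right) + 1534 \cdot \frac{1}{568} = \frac{481}{24} + \frac{767}{284} = \frac{38753}{1704} \approx 22.742$)
$\frac{-3927 + C}{q^{2}{\left(-3,9 \right)}} = \frac{-3927 + \frac{38753}{1704}}{\left(-2\right)^{2}} = - \frac{6652855}{1704 \cdot 4} = \left(- \frac{6652855}{1704}\right) \frac{1}{4} = - \frac{6652855}{6816}$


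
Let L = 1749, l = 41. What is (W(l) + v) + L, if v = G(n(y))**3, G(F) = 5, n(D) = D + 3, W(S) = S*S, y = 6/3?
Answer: 3555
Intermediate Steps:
y = 2 (y = 6*(1/3) = 2)
W(S) = S**2
n(D) = 3 + D
v = 125 (v = 5**3 = 125)
(W(l) + v) + L = (41**2 + 125) + 1749 = (1681 + 125) + 1749 = 1806 + 1749 = 3555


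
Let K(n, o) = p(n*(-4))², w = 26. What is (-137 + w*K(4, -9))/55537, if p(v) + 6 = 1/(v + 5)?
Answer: 100137/6719977 ≈ 0.014901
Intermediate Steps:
p(v) = -6 + 1/(5 + v) (p(v) = -6 + 1/(v + 5) = -6 + 1/(5 + v))
K(n, o) = (-29 + 24*n)²/(5 - 4*n)² (K(n, o) = ((-29 - 6*n*(-4))/(5 + n*(-4)))² = ((-29 - (-24)*n)/(5 - 4*n))² = ((-29 + 24*n)/(5 - 4*n))² = (-29 + 24*n)²/(5 - 4*n)²)
(-137 + w*K(4, -9))/55537 = (-137 + 26*((29 - 24*4)²/(-5 + 4*4)²))/55537 = (-137 + 26*((29 - 96)²/(-5 + 16)²))*(1/55537) = (-137 + 26*((-67)²/11²))*(1/55537) = (-137 + 26*((1/121)*4489))*(1/55537) = (-137 + 26*(4489/121))*(1/55537) = (-137 + 116714/121)*(1/55537) = (100137/121)*(1/55537) = 100137/6719977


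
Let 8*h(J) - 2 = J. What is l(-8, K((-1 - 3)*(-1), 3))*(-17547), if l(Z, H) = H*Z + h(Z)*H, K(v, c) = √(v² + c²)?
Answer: 3070725/4 ≈ 7.6768e+5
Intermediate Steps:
h(J) = ¼ + J/8
K(v, c) = √(c² + v²)
l(Z, H) = H*Z + H*(¼ + Z/8) (l(Z, H) = H*Z + (¼ + Z/8)*H = H*Z + H*(¼ + Z/8))
l(-8, K((-1 - 3)*(-1), 3))*(-17547) = (√(3² + ((-1 - 3)*(-1))²)*(2 + 9*(-8))/8)*(-17547) = (√(9 + (-4*(-1))²)*(2 - 72)/8)*(-17547) = ((⅛)*√(9 + 4²)*(-70))*(-17547) = ((⅛)*√(9 + 16)*(-70))*(-17547) = ((⅛)*√25*(-70))*(-17547) = ((⅛)*5*(-70))*(-17547) = -175/4*(-17547) = 3070725/4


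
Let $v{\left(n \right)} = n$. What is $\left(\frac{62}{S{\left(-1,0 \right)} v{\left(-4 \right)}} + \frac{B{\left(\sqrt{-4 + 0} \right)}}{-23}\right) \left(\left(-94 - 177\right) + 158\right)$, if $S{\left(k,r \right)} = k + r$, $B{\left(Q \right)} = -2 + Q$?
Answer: $- \frac{81021}{46} + \frac{226 i}{23} \approx -1761.3 + 9.8261 i$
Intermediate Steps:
$\left(\frac{62}{S{\left(-1,0 \right)} v{\left(-4 \right)}} + \frac{B{\left(\sqrt{-4 + 0} \right)}}{-23}\right) \left(\left(-94 - 177\right) + 158\right) = \left(\frac{62}{\left(-1 + 0\right) \left(-4\right)} + \frac{-2 + \sqrt{-4 + 0}}{-23}\right) \left(\left(-94 - 177\right) + 158\right) = \left(\frac{62}{\left(-1\right) \left(-4\right)} + \left(-2 + \sqrt{-4}\right) \left(- \frac{1}{23}\right)\right) \left(-271 + 158\right) = \left(\frac{62}{4} + \left(-2 + 2 i\right) \left(- \frac{1}{23}\right)\right) \left(-113\right) = \left(62 \cdot \frac{1}{4} + \left(\frac{2}{23} - \frac{2 i}{23}\right)\right) \left(-113\right) = \left(\frac{31}{2} + \left(\frac{2}{23} - \frac{2 i}{23}\right)\right) \left(-113\right) = \left(\frac{717}{46} - \frac{2 i}{23}\right) \left(-113\right) = - \frac{81021}{46} + \frac{226 i}{23}$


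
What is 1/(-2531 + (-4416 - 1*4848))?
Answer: -1/11795 ≈ -8.4782e-5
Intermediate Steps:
1/(-2531 + (-4416 - 1*4848)) = 1/(-2531 + (-4416 - 4848)) = 1/(-2531 - 9264) = 1/(-11795) = -1/11795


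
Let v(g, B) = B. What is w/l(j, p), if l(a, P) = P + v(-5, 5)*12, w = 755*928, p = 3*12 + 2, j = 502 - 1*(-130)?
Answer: 350320/49 ≈ 7149.4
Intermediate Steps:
j = 632 (j = 502 + 130 = 632)
p = 38 (p = 36 + 2 = 38)
w = 700640
l(a, P) = 60 + P (l(a, P) = P + 5*12 = P + 60 = 60 + P)
w/l(j, p) = 700640/(60 + 38) = 700640/98 = 700640*(1/98) = 350320/49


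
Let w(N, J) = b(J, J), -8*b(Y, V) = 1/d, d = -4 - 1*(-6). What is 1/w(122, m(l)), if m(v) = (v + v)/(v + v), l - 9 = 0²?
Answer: -16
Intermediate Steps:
l = 9 (l = 9 + 0² = 9 + 0 = 9)
d = 2 (d = -4 + 6 = 2)
b(Y, V) = -1/16 (b(Y, V) = -⅛/2 = -⅛*½ = -1/16)
m(v) = 1 (m(v) = (2*v)/((2*v)) = (2*v)*(1/(2*v)) = 1)
w(N, J) = -1/16
1/w(122, m(l)) = 1/(-1/16) = -16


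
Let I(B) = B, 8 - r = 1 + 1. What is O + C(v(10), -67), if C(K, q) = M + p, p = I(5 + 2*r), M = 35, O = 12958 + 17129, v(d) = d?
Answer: 30139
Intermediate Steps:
r = 6 (r = 8 - (1 + 1) = 8 - 1*2 = 8 - 2 = 6)
O = 30087
p = 17 (p = 5 + 2*6 = 5 + 12 = 17)
C(K, q) = 52 (C(K, q) = 35 + 17 = 52)
O + C(v(10), -67) = 30087 + 52 = 30139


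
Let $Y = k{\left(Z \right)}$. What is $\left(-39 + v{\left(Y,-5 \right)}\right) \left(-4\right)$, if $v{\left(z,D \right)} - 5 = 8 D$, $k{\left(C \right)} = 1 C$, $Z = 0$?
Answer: $296$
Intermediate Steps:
$k{\left(C \right)} = C$
$Y = 0$
$v{\left(z,D \right)} = 5 + 8 D$
$\left(-39 + v{\left(Y,-5 \right)}\right) \left(-4\right) = \left(-39 + \left(5 + 8 \left(-5\right)\right)\right) \left(-4\right) = \left(-39 + \left(5 - 40\right)\right) \left(-4\right) = \left(-39 - 35\right) \left(-4\right) = \left(-74\right) \left(-4\right) = 296$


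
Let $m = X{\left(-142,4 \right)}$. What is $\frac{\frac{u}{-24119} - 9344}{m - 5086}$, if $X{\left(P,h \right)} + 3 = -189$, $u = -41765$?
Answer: $\frac{32189453}{18185726} \approx 1.77$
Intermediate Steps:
$X{\left(P,h \right)} = -192$ ($X{\left(P,h \right)} = -3 - 189 = -192$)
$m = -192$
$\frac{\frac{u}{-24119} - 9344}{m - 5086} = \frac{- \frac{41765}{-24119} - 9344}{-192 - 5086} = \frac{\left(-41765\right) \left(- \frac{1}{24119}\right) - 9344}{-5278} = \left(\frac{41765}{24119} - 9344\right) \left(- \frac{1}{5278}\right) = \left(- \frac{225326171}{24119}\right) \left(- \frac{1}{5278}\right) = \frac{32189453}{18185726}$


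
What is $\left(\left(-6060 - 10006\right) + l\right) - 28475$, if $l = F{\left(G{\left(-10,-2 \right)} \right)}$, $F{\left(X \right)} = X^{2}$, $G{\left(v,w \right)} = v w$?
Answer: $-44141$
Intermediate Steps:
$l = 400$ ($l = \left(\left(-10\right) \left(-2\right)\right)^{2} = 20^{2} = 400$)
$\left(\left(-6060 - 10006\right) + l\right) - 28475 = \left(\left(-6060 - 10006\right) + 400\right) - 28475 = \left(-16066 + 400\right) - 28475 = -15666 - 28475 = -44141$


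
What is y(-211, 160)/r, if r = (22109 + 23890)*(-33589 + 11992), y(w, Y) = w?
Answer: 211/993440403 ≈ 2.1239e-7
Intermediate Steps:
r = -993440403 (r = 45999*(-21597) = -993440403)
y(-211, 160)/r = -211/(-993440403) = -211*(-1/993440403) = 211/993440403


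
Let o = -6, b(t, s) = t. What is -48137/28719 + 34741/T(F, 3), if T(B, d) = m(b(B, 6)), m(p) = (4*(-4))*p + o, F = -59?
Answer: 136082039/3848346 ≈ 35.361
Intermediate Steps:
m(p) = -6 - 16*p (m(p) = (4*(-4))*p - 6 = -16*p - 6 = -6 - 16*p)
T(B, d) = -6 - 16*B
-48137/28719 + 34741/T(F, 3) = -48137/28719 + 34741/(-6 - 16*(-59)) = -48137*1/28719 + 34741/(-6 + 944) = -48137/28719 + 34741/938 = -48137/28719 + 34741*(1/938) = -48137/28719 + 4963/134 = 136082039/3848346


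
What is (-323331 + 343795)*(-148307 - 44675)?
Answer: -3949183648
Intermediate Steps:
(-323331 + 343795)*(-148307 - 44675) = 20464*(-192982) = -3949183648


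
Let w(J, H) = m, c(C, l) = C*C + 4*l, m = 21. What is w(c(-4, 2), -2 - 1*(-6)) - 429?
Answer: -408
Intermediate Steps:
c(C, l) = C² + 4*l
w(J, H) = 21
w(c(-4, 2), -2 - 1*(-6)) - 429 = 21 - 429 = -408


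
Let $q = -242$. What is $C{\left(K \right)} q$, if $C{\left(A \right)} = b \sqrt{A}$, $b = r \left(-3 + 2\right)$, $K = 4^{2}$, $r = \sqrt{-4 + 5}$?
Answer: $968$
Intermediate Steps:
$r = 1$ ($r = \sqrt{1} = 1$)
$K = 16$
$b = -1$ ($b = 1 \left(-3 + 2\right) = 1 \left(-1\right) = -1$)
$C{\left(A \right)} = - \sqrt{A}$
$C{\left(K \right)} q = - \sqrt{16} \left(-242\right) = \left(-1\right) 4 \left(-242\right) = \left(-4\right) \left(-242\right) = 968$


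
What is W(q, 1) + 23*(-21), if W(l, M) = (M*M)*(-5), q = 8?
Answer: -488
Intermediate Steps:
W(l, M) = -5*M² (W(l, M) = M²*(-5) = -5*M²)
W(q, 1) + 23*(-21) = -5*1² + 23*(-21) = -5*1 - 483 = -5 - 483 = -488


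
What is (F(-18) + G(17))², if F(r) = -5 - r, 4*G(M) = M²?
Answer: 116281/16 ≈ 7267.6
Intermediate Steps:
G(M) = M²/4
(F(-18) + G(17))² = ((-5 - 1*(-18)) + (¼)*17²)² = ((-5 + 18) + (¼)*289)² = (13 + 289/4)² = (341/4)² = 116281/16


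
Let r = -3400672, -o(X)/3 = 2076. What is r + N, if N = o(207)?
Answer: -3406900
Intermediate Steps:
o(X) = -6228 (o(X) = -3*2076 = -6228)
N = -6228
r + N = -3400672 - 6228 = -3406900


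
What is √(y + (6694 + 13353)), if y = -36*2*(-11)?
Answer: √20839 ≈ 144.36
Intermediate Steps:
y = 792 (y = -72*(-11) = 792)
√(y + (6694 + 13353)) = √(792 + (6694 + 13353)) = √(792 + 20047) = √20839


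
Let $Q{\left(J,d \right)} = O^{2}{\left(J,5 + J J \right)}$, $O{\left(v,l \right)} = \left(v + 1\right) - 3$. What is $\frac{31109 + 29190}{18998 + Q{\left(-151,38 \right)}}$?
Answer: $\frac{60299}{42407} \approx 1.4219$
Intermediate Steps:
$O{\left(v,l \right)} = -2 + v$ ($O{\left(v,l \right)} = \left(1 + v\right) - 3 = -2 + v$)
$Q{\left(J,d \right)} = \left(-2 + J\right)^{2}$
$\frac{31109 + 29190}{18998 + Q{\left(-151,38 \right)}} = \frac{31109 + 29190}{18998 + \left(-2 - 151\right)^{2}} = \frac{60299}{18998 + \left(-153\right)^{2}} = \frac{60299}{18998 + 23409} = \frac{60299}{42407}$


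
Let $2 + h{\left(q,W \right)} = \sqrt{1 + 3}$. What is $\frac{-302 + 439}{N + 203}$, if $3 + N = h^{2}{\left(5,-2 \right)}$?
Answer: $\frac{137}{200} \approx 0.685$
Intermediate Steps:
$h{\left(q,W \right)} = 0$ ($h{\left(q,W \right)} = -2 + \sqrt{1 + 3} = -2 + \sqrt{4} = -2 + 2 = 0$)
$N = -3$ ($N = -3 + 0^{2} = -3 + 0 = -3$)
$\frac{-302 + 439}{N + 203} = \frac{-302 + 439}{-3 + 203} = \frac{137}{200}$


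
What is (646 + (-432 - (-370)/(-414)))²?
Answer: 1945956769/42849 ≈ 45414.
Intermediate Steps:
(646 + (-432 - (-370)/(-414)))² = (646 + (-432 - (-370)*(-1)/414))² = (646 + (-432 - 1*185/207))² = (646 + (-432 - 185/207))² = (646 - 89609/207)² = (44113/207)² = 1945956769/42849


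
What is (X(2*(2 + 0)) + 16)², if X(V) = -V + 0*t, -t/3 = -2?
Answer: 144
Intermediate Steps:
t = 6 (t = -3*(-2) = 6)
X(V) = -V (X(V) = -V + 0*6 = -V + 0 = -V)
(X(2*(2 + 0)) + 16)² = (-2*(2 + 0) + 16)² = (-2*2 + 16)² = (-1*4 + 16)² = (-4 + 16)² = 12² = 144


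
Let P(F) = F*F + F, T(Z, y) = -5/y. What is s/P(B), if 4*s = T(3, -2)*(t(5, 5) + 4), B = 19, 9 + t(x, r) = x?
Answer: 0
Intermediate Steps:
t(x, r) = -9 + x
P(F) = F + F² (P(F) = F² + F = F + F²)
s = 0 (s = ((-5/(-2))*((-9 + 5) + 4))/4 = ((-5*(-½))*(-4 + 4))/4 = ((5/2)*0)/4 = (¼)*0 = 0)
s/P(B) = 0/((19*(1 + 19))) = 0/((19*20)) = 0/380 = 0*(1/380) = 0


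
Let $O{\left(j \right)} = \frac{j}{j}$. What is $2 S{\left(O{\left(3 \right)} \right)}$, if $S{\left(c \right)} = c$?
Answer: $2$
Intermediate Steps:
$O{\left(j \right)} = 1$
$2 S{\left(O{\left(3 \right)} \right)} = 2 \cdot 1 = 2$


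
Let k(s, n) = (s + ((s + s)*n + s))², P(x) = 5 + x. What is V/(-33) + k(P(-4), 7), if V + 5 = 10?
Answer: 8443/33 ≈ 255.85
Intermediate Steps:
V = 5 (V = -5 + 10 = 5)
k(s, n) = (2*s + 2*n*s)² (k(s, n) = (s + ((2*s)*n + s))² = (s + (2*n*s + s))² = (s + (s + 2*n*s))² = (2*s + 2*n*s)²)
V/(-33) + k(P(-4), 7) = 5/(-33) + 4*(5 - 4)²*(1 + 7)² = 5*(-1/33) + 4*1²*8² = -5/33 + 4*1*64 = -5/33 + 256 = 8443/33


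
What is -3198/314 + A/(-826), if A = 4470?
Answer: -1011282/64841 ≈ -15.596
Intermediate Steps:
-3198/314 + A/(-826) = -3198/314 + 4470/(-826) = -3198*1/314 + 4470*(-1/826) = -1599/157 - 2235/413 = -1011282/64841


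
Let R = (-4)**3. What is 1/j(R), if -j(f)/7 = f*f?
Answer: -1/28672 ≈ -3.4877e-5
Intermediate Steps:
R = -64
j(f) = -7*f**2 (j(f) = -7*f*f = -7*f**2)
1/j(R) = 1/(-7*(-64)**2) = 1/(-7*4096) = 1/(-28672) = -1/28672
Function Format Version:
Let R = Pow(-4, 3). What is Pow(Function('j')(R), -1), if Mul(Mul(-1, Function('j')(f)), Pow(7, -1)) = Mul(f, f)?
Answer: Rational(-1, 28672) ≈ -3.4877e-5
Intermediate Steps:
R = -64
Function('j')(f) = Mul(-7, Pow(f, 2)) (Function('j')(f) = Mul(-7, Mul(f, f)) = Mul(-7, Pow(f, 2)))
Pow(Function('j')(R), -1) = Pow(Mul(-7, Pow(-64, 2)), -1) = Pow(Mul(-7, 4096), -1) = Pow(-28672, -1) = Rational(-1, 28672)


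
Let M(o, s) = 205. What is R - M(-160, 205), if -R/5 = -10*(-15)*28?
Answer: -21205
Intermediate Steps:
R = -21000 (R = -5*(-10*(-15))*28 = -750*28 = -5*4200 = -21000)
R - M(-160, 205) = -21000 - 1*205 = -21000 - 205 = -21205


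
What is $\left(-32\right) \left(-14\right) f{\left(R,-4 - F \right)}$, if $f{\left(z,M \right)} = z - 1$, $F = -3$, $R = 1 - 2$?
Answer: $-896$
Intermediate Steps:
$R = -1$
$f{\left(z,M \right)} = -1 + z$ ($f{\left(z,M \right)} = z - 1 = -1 + z$)
$\left(-32\right) \left(-14\right) f{\left(R,-4 - F \right)} = \left(-32\right) \left(-14\right) \left(-1 - 1\right) = 448 \left(-2\right) = -896$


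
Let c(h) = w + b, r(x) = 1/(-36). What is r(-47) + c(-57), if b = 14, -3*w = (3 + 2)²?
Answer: 203/36 ≈ 5.6389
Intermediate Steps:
r(x) = -1/36
w = -25/3 (w = -(3 + 2)²/3 = -⅓*5² = -⅓*25 = -25/3 ≈ -8.3333)
c(h) = 17/3 (c(h) = -25/3 + 14 = 17/3)
r(-47) + c(-57) = -1/36 + 17/3 = 203/36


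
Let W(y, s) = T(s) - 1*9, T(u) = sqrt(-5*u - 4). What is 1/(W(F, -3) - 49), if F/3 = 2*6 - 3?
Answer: -58/3353 - sqrt(11)/3353 ≈ -0.018287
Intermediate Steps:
T(u) = sqrt(-4 - 5*u)
F = 27 (F = 3*(2*6 - 3) = 3*(12 - 3) = 3*9 = 27)
W(y, s) = -9 + sqrt(-4 - 5*s) (W(y, s) = sqrt(-4 - 5*s) - 1*9 = sqrt(-4 - 5*s) - 9 = -9 + sqrt(-4 - 5*s))
1/(W(F, -3) - 49) = 1/((-9 + sqrt(-4 - 5*(-3))) - 49) = 1/((-9 + sqrt(-4 + 15)) - 49) = 1/((-9 + sqrt(11)) - 49) = 1/(-58 + sqrt(11))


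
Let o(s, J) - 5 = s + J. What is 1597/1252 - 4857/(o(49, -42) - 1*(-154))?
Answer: -2907931/103916 ≈ -27.983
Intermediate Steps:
o(s, J) = 5 + J + s (o(s, J) = 5 + (s + J) = 5 + (J + s) = 5 + J + s)
1597/1252 - 4857/(o(49, -42) - 1*(-154)) = 1597/1252 - 4857/((5 - 42 + 49) - 1*(-154)) = 1597*(1/1252) - 4857/(12 + 154) = 1597/1252 - 4857/166 = -2907931/103916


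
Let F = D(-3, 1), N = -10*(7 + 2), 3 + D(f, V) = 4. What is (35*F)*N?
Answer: -3150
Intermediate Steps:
D(f, V) = 1 (D(f, V) = -3 + 4 = 1)
N = -90 (N = -10*9 = -90)
F = 1
(35*F)*N = (35*1)*(-90) = 35*(-90) = -3150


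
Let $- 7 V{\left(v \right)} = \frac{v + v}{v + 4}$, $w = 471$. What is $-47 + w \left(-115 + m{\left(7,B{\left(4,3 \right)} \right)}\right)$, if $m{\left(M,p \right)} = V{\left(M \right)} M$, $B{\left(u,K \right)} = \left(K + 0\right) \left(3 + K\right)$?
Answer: $- \frac{602926}{11} \approx -54811.0$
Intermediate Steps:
$V{\left(v \right)} = - \frac{2 v}{7 \left(4 + v\right)}$ ($V{\left(v \right)} = - \frac{\left(v + v\right) \frac{1}{v + 4}}{7} = - \frac{2 v \frac{1}{4 + v}}{7} = - \frac{2 v}{7 \left(4 + v\right)}$)
$B{\left(u,K \right)} = K \left(3 + K\right)$
$m{\left(M,p \right)} = - \frac{2 M^{2}}{28 + 7 M}$ ($m{\left(M,p \right)} = - \frac{2 M}{28 + 7 M} M = - \frac{2 M^{2}}{28 + 7 M}$)
$-47 + w \left(-115 + m{\left(7,B{\left(4,3 \right)} \right)}\right) = -47 + 471 \left(-115 - \frac{2 \cdot 7^{2}}{28 + 7 \cdot 7}\right) = -47 + 471 \left(-115 - \frac{98}{28 + 49}\right) = -47 + 471 \left(-115 - \frac{98}{77}\right) = -47 + 471 \left(-115 - 98 \cdot \frac{1}{77}\right) = -47 + 471 \left(-115 - \frac{14}{11}\right) = -47 + 471 \left(- \frac{1279}{11}\right) = -47 - \frac{602409}{11} = - \frac{602926}{11}$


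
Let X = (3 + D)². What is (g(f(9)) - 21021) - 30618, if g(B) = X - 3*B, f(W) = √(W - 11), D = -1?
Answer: -51635 - 3*I*√2 ≈ -51635.0 - 4.2426*I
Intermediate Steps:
f(W) = √(-11 + W)
X = 4 (X = (3 - 1)² = 2² = 4)
g(B) = 4 - 3*B
(g(f(9)) - 21021) - 30618 = ((4 - 3*√(-11 + 9)) - 21021) - 30618 = ((4 - 3*I*√2) - 21021) - 30618 = (-21017 - 3*I*√2) - 30618 = -51635 - 3*I*√2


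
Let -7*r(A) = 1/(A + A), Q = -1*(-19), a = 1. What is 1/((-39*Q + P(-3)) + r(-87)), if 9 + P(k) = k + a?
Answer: -1218/915935 ≈ -0.0013298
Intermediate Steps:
Q = 19
P(k) = -8 + k (P(k) = -9 + (k + 1) = -9 + (1 + k) = -8 + k)
r(A) = -1/(14*A) (r(A) = -1/(7*(A + A)) = -1/(2*A)/7 = -1/(14*A))
1/((-39*Q + P(-3)) + r(-87)) = 1/((-39*19 + (-8 - 3)) - 1/14/(-87)) = 1/((-741 - 11) - 1/14*(-1/87)) = 1/(-752 + 1/1218) = 1/(-915935/1218) = -1218/915935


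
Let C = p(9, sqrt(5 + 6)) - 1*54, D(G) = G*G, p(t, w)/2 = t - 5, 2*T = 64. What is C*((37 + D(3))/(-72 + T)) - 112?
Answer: -591/10 ≈ -59.100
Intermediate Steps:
T = 32 (T = (1/2)*64 = 32)
p(t, w) = -10 + 2*t (p(t, w) = 2*(t - 5) = 2*(-5 + t) = -10 + 2*t)
D(G) = G**2
C = -46 (C = (-10 + 2*9) - 1*54 = (-10 + 18) - 54 = 8 - 54 = -46)
C*((37 + D(3))/(-72 + T)) - 112 = -46*(37 + 3**2)/(-72 + 32) - 112 = -46*(37 + 9)/(-40) - 112 = -2116*(-1)/40 - 112 = -46*(-23/20) - 112 = 529/10 - 112 = -591/10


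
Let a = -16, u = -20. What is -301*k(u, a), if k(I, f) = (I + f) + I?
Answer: 16856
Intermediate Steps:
k(I, f) = f + 2*I
-301*k(u, a) = -301*(-16 + 2*(-20)) = -301*(-16 - 40) = -301*(-56) = 16856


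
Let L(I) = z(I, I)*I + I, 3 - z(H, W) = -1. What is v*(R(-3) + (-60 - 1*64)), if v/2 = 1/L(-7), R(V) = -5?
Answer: 258/35 ≈ 7.3714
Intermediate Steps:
z(H, W) = 4 (z(H, W) = 3 - 1*(-1) = 3 + 1 = 4)
L(I) = 5*I (L(I) = 4*I + I = 5*I)
v = -2/35 (v = 2/((5*(-7))) = 2/(-35) = 2*(-1/35) = -2/35 ≈ -0.057143)
v*(R(-3) + (-60 - 1*64)) = -2*(-5 + (-60 - 1*64))/35 = -2*(-5 + (-60 - 64))/35 = -2*(-5 - 124)/35 = -2/35*(-129) = 258/35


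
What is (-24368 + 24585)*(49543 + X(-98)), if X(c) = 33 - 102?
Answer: 10735858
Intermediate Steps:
X(c) = -69
(-24368 + 24585)*(49543 + X(-98)) = (-24368 + 24585)*(49543 - 69) = 217*49474 = 10735858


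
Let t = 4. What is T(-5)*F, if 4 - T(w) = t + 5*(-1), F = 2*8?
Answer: 80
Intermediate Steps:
F = 16
T(w) = 5 (T(w) = 4 - (4 + 5*(-1)) = 4 - (4 - 5) = 4 - 1*(-1) = 4 + 1 = 5)
T(-5)*F = 5*16 = 80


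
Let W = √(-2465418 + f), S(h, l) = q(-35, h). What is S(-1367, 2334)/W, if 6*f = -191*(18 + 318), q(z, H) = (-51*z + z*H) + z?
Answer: -49595*I*√2476114/2476114 ≈ -31.518*I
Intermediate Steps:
q(z, H) = -50*z + H*z (q(z, H) = (-51*z + H*z) + z = -50*z + H*z)
S(h, l) = 1750 - 35*h (S(h, l) = -35*(-50 + h) = 1750 - 35*h)
f = -10696 (f = (-191*(18 + 318))/6 = (-191*336)/6 = (⅙)*(-64176) = -10696)
W = I*√2476114 (W = √(-2465418 - 10696) = √(-2476114) = I*√2476114 ≈ 1573.6*I)
S(-1367, 2334)/W = (1750 - 35*(-1367))/((I*√2476114)) = (1750 + 47845)*(-I*√2476114/2476114) = 49595*(-I*√2476114/2476114) = -49595*I*√2476114/2476114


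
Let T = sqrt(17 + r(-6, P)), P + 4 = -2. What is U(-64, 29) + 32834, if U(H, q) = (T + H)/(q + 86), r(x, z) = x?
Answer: 3775846/115 + sqrt(11)/115 ≈ 32834.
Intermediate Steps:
P = -6 (P = -4 - 2 = -6)
T = sqrt(11) (T = sqrt(17 - 6) = sqrt(11) ≈ 3.3166)
U(H, q) = (H + sqrt(11))/(86 + q) (U(H, q) = (sqrt(11) + H)/(q + 86) = (H + sqrt(11))/(86 + q))
U(-64, 29) + 32834 = (-64 + sqrt(11))/(86 + 29) + 32834 = (-64 + sqrt(11))/115 + 32834 = (-64/115 + sqrt(11)/115) + 32834 = 3775846/115 + sqrt(11)/115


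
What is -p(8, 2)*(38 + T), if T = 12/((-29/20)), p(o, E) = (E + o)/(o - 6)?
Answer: -4310/29 ≈ -148.62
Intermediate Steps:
p(o, E) = (E + o)/(-6 + o)
T = -240/29 (T = 12/((-29*1/20)) = 12/(-29/20) = 12*(-20/29) = -240/29 ≈ -8.2759)
-p(8, 2)*(38 + T) = -(2 + 8)/(-6 + 8)*(38 - 240/29) = -10/2*862/29 = -(½)*10*862/29 = -5*862/29 = -1*4310/29 = -4310/29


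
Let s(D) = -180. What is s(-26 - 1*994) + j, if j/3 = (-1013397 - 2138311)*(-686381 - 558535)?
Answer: 11770835149404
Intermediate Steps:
j = 11770835149584 (j = 3*((-1013397 - 2138311)*(-686381 - 558535)) = 3*(-3151708*(-1244916)) = 3*3923611716528 = 11770835149584)
s(-26 - 1*994) + j = -180 + 11770835149584 = 11770835149404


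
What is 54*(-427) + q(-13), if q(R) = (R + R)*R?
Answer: -22720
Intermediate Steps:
q(R) = 2*R² (q(R) = (2*R)*R = 2*R²)
54*(-427) + q(-13) = 54*(-427) + 2*(-13)² = -23058 + 2*169 = -23058 + 338 = -22720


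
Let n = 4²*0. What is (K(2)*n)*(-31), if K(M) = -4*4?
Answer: 0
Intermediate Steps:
K(M) = -16
n = 0 (n = 16*0 = 0)
(K(2)*n)*(-31) = -16*0*(-31) = 0*(-31) = 0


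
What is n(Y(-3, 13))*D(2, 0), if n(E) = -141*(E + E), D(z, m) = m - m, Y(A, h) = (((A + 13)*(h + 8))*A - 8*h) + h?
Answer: 0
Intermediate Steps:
Y(A, h) = -7*h + A*(8 + h)*(13 + A) (Y(A, h) = (((13 + A)*(8 + h))*A - 8*h) + h = (((8 + h)*(13 + A))*A - 8*h) + h = (A*(8 + h)*(13 + A) - 8*h) + h = (-8*h + A*(8 + h)*(13 + A)) + h = -7*h + A*(8 + h)*(13 + A))
D(z, m) = 0
n(E) = -282*E
n(Y(-3, 13))*D(2, 0) = -282*(-7*13 + 8*(-3)**2 + 104*(-3) + 13*(-3)**2 + 13*(-3)*13)*0 = -282*(-91 + 8*9 - 312 + 13*9 - 507)*0 = -282*(-91 + 72 - 312 + 117 - 507)*0 = -282*(-721)*0 = 203322*0 = 0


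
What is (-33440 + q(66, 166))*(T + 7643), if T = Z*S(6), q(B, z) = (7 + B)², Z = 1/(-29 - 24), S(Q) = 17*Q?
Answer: -11384308447/53 ≈ -2.1480e+8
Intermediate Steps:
Z = -1/53 (Z = 1/(-53) = -1/53 ≈ -0.018868)
T = -102/53 (T = -17*6/53 = -1/53*102 = -102/53 ≈ -1.9245)
(-33440 + q(66, 166))*(T + 7643) = (-33440 + (7 + 66)²)*(-102/53 + 7643) = (-33440 + 73²)*(404977/53) = (-33440 + 5329)*(404977/53) = -28111*404977/53 = -11384308447/53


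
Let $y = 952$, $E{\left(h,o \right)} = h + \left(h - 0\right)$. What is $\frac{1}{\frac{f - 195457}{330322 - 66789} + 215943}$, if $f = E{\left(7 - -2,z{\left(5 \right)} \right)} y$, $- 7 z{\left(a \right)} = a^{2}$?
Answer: $\frac{263533}{56907928298} \approx 4.6309 \cdot 10^{-6}$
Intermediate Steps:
$z{\left(a \right)} = - \frac{a^{2}}{7}$
$E{\left(h,o \right)} = 2 h$ ($E{\left(h,o \right)} = h + \left(h + 0\right) = h + h = 2 h$)
$f = 17136$ ($f = 2 \left(7 - -2\right) 952 = 2 \left(7 + 2\right) 952 = 2 \cdot 9 \cdot 952 = 18 \cdot 952 = 17136$)
$\frac{1}{\frac{f - 195457}{330322 - 66789} + 215943} = \frac{1}{\frac{17136 - 195457}{330322 - 66789} + 215943} = \frac{1}{- \frac{178321}{263533} + 215943} = \frac{1}{\frac{56907928298}{263533}} = \frac{263533}{56907928298}$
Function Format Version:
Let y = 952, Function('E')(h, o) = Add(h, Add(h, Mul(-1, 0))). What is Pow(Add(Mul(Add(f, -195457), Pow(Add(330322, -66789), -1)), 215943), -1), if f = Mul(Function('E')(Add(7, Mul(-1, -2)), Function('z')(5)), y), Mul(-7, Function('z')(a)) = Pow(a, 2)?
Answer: Rational(263533, 56907928298) ≈ 4.6309e-6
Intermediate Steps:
Function('z')(a) = Mul(Rational(-1, 7), Pow(a, 2))
Function('E')(h, o) = Mul(2, h) (Function('E')(h, o) = Add(h, Add(h, 0)) = Add(h, h) = Mul(2, h))
f = 17136 (f = Mul(Mul(2, Add(7, Mul(-1, -2))), 952) = Mul(Mul(2, Add(7, 2)), 952) = Mul(Mul(2, 9), 952) = Mul(18, 952) = 17136)
Pow(Add(Mul(Add(f, -195457), Pow(Add(330322, -66789), -1)), 215943), -1) = Pow(Add(Mul(Add(17136, -195457), Pow(Add(330322, -66789), -1)), 215943), -1) = Pow(Add(Mul(-178321, Pow(263533, -1)), 215943), -1) = Pow(Add(Mul(-178321, Rational(1, 263533)), 215943), -1) = Pow(Add(Rational(-178321, 263533), 215943), -1) = Pow(Rational(56907928298, 263533), -1) = Rational(263533, 56907928298)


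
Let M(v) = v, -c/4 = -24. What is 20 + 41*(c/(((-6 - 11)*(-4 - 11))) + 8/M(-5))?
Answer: -2564/85 ≈ -30.165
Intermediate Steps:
c = 96 (c = -4*(-24) = 96)
20 + 41*(c/(((-6 - 11)*(-4 - 11))) + 8/M(-5)) = 20 + 41*(96/(((-6 - 11)*(-4 - 11))) + 8/(-5)) = 20 + 41*(96/((-17*(-15))) + 8*(-1/5)) = 20 + 41*(96/255 - 8/5) = 20 + 41*(96*(1/255) - 8/5) = 20 + 41*(32/85 - 8/5) = 20 + 41*(-104/85) = 20 - 4264/85 = -2564/85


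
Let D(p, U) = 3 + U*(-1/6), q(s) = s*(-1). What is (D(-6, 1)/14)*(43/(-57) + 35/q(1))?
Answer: -17323/2394 ≈ -7.2360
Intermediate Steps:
q(s) = -s
D(p, U) = 3 - U/6 (D(p, U) = 3 + U*(-1*⅙) = 3 + U*(-⅙) = 3 - U/6)
(D(-6, 1)/14)*(43/(-57) + 35/q(1)) = ((3 - ⅙*1)/14)*(43/(-57) + 35/((-1*1))) = ((3 - ⅙)*(1/14))*(43*(-1/57) + 35/(-1)) = ((17/6)*(1/14))*(-43/57 + 35*(-1)) = 17*(-43/57 - 35)/84 = (17/84)*(-2038/57) = -17323/2394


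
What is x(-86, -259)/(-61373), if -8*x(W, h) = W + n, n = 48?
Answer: -19/245492 ≈ -7.7396e-5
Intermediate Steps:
x(W, h) = -6 - W/8 (x(W, h) = -(W + 48)/8 = -(48 + W)/8 = -6 - W/8)
x(-86, -259)/(-61373) = (-6 - 1/8*(-86))/(-61373) = (-6 + 43/4)*(-1/61373) = (19/4)*(-1/61373) = -19/245492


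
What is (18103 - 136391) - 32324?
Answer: -150612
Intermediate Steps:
(18103 - 136391) - 32324 = -118288 - 32324 = -150612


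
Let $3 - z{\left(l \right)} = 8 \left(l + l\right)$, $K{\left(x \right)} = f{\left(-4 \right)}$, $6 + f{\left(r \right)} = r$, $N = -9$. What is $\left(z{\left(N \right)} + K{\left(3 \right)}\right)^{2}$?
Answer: $18769$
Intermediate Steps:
$f{\left(r \right)} = -6 + r$
$K{\left(x \right)} = -10$ ($K{\left(x \right)} = -6 - 4 = -10$)
$z{\left(l \right)} = 3 - 16 l$ ($z{\left(l \right)} = 3 - 8 \left(l + l\right) = 3 - 8 \cdot 2 l = 3 - 16 l$)
$\left(z{\left(N \right)} + K{\left(3 \right)}\right)^{2} = \left(\left(3 - -144\right) - 10\right)^{2} = \left(\left(3 + 144\right) - 10\right)^{2} = \left(147 - 10\right)^{2} = 137^{2} = 18769$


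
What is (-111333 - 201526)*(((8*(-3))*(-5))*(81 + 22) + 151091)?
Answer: -51137116409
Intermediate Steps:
(-111333 - 201526)*(((8*(-3))*(-5))*(81 + 22) + 151091) = -312859*(-24*(-5)*103 + 151091) = -312859*(120*103 + 151091) = -312859*(12360 + 151091) = -312859*163451 = -51137116409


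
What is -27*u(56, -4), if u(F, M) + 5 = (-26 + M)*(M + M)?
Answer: -6345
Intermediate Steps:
u(F, M) = -5 + 2*M*(-26 + M) (u(F, M) = -5 + (-26 + M)*(M + M) = -5 + (-26 + M)*(2*M) = -5 + 2*M*(-26 + M))
-27*u(56, -4) = -27*(-5 - 52*(-4) + 2*(-4)²) = -27*(-5 + 208 + 2*16) = -27*(-5 + 208 + 32) = -27*235 = -6345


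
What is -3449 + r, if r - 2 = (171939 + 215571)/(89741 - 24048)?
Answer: -226056261/65693 ≈ -3441.1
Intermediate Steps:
r = 518896/65693 (r = 2 + (171939 + 215571)/(89741 - 24048) = 2 + 387510/65693 = 518896/65693 ≈ 7.8988)
-3449 + r = -3449 + 518896/65693 = -226056261/65693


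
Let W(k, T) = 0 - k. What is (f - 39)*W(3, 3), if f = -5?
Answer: 132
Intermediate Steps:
W(k, T) = -k
(f - 39)*W(3, 3) = (-5 - 39)*(-1*3) = -44*(-3) = 132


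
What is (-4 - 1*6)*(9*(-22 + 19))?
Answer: 270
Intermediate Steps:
(-4 - 1*6)*(9*(-22 + 19)) = (-4 - 6)*(9*(-3)) = -10*(-27) = 270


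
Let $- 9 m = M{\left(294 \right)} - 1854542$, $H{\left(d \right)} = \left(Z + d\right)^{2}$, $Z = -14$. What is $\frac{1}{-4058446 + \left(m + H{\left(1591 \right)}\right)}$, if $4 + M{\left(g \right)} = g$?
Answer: $- \frac{1}{1365489} \approx -7.3234 \cdot 10^{-7}$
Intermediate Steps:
$M{\left(g \right)} = -4 + g$
$H{\left(d \right)} = \left(-14 + d\right)^{2}$
$m = 206028$ ($m = - \frac{\left(-4 + 294\right) - 1854542}{9} = - \frac{290 - 1854542}{9} = \left(- \frac{1}{9}\right) \left(-1854252\right) = 206028$)
$\frac{1}{-4058446 + \left(m + H{\left(1591 \right)}\right)} = \frac{1}{-4058446 + \left(206028 + \left(-14 + 1591\right)^{2}\right)} = \frac{1}{-4058446 + \left(206028 + 1577^{2}\right)} = \frac{1}{-4058446 + \left(206028 + 2486929\right)} = \frac{1}{-4058446 + 2692957} = \frac{1}{-1365489} = - \frac{1}{1365489}$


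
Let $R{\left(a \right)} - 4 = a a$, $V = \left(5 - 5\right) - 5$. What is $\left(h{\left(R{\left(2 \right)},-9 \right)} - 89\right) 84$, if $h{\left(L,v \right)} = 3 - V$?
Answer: $-6804$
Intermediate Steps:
$V = -5$ ($V = 0 - 5 = -5$)
$R{\left(a \right)} = 4 + a^{2}$ ($R{\left(a \right)} = 4 + a a = 4 + a^{2}$)
$h{\left(L,v \right)} = 8$ ($h{\left(L,v \right)} = 3 - -5 = 3 + 5 = 8$)
$\left(h{\left(R{\left(2 \right)},-9 \right)} - 89\right) 84 = \left(8 - 89\right) 84 = \left(-81\right) 84 = -6804$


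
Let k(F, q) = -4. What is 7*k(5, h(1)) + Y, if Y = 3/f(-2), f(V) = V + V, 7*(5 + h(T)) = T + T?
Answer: -115/4 ≈ -28.750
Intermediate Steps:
h(T) = -5 + 2*T/7 (h(T) = -5 + (T + T)/7 = -5 + (2*T)/7 = -5 + 2*T/7)
f(V) = 2*V
Y = -¾ (Y = 3/((2*(-2))) = 3/(-4) = 3*(-¼) = -¾ ≈ -0.75000)
7*k(5, h(1)) + Y = 7*(-4) - ¾ = -28 - ¾ = -115/4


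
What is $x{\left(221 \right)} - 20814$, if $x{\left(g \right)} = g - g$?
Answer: $-20814$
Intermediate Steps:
$x{\left(g \right)} = 0$
$x{\left(221 \right)} - 20814 = 0 - 20814 = -20814$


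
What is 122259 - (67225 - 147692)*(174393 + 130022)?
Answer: 24495484064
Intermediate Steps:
122259 - (67225 - 147692)*(174393 + 130022) = 122259 - (-80467)*304415 = 122259 - 1*(-24495361805) = 122259 + 24495361805 = 24495484064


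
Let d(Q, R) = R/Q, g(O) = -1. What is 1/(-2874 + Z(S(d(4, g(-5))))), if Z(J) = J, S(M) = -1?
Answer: -1/2875 ≈ -0.00034783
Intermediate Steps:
1/(-2874 + Z(S(d(4, g(-5))))) = 1/(-2874 - 1) = 1/(-2875) = -1/2875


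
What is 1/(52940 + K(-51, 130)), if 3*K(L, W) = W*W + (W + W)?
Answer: 1/58660 ≈ 1.7047e-5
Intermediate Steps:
K(L, W) = W²/3 + 2*W/3 (K(L, W) = (W*W + (W + W))/3 = (W² + 2*W)/3 = W²/3 + 2*W/3)
1/(52940 + K(-51, 130)) = 1/(52940 + (⅓)*130*(2 + 130)) = 1/(52940 + (⅓)*130*132) = 1/(52940 + 5720) = 1/58660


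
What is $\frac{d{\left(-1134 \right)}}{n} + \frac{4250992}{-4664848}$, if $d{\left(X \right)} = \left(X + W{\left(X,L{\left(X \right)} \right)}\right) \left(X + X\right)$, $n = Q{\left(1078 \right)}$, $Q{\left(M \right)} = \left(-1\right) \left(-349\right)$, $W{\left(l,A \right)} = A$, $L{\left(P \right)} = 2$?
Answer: $\frac{748433450165}{101751997} \approx 7355.5$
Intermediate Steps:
$Q{\left(M \right)} = 349$
$n = 349$
$d{\left(X \right)} = 2 X \left(2 + X\right)$ ($d{\left(X \right)} = \left(X + 2\right) \left(X + X\right) = \left(2 + X\right) 2 X = 2 X \left(2 + X\right)$)
$\frac{d{\left(-1134 \right)}}{n} + \frac{4250992}{-4664848} = \frac{2 \left(-1134\right) \left(2 - 1134\right)}{349} + \frac{4250992}{-4664848} = 2 \left(-1134\right) \left(-1132\right) \frac{1}{349} + 4250992 \left(- \frac{1}{4664848}\right) = 2567376 \cdot \frac{1}{349} - \frac{265687}{291553} = \frac{2567376}{349} - \frac{265687}{291553} = \frac{748433450165}{101751997}$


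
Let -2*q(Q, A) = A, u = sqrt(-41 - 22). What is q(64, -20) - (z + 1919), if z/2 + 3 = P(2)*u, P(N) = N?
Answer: -1903 - 12*I*sqrt(7) ≈ -1903.0 - 31.749*I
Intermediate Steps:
u = 3*I*sqrt(7) (u = sqrt(-63) = 3*I*sqrt(7) ≈ 7.9373*I)
q(Q, A) = -A/2
z = -6 + 12*I*sqrt(7) (z = -6 + 2*(2*(3*I*sqrt(7))) = -6 + 2*(6*I*sqrt(7)) = -6 + 12*I*sqrt(7) ≈ -6.0 + 31.749*I)
q(64, -20) - (z + 1919) = -1/2*(-20) - ((-6 + 12*I*sqrt(7)) + 1919) = 10 - (1913 + 12*I*sqrt(7)) = 10 + (-1913 - 12*I*sqrt(7)) = -1903 - 12*I*sqrt(7)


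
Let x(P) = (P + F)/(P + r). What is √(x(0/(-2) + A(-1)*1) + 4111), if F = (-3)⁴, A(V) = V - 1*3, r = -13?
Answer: √1186770/17 ≈ 64.082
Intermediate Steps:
A(V) = -3 + V (A(V) = V - 3 = -3 + V)
F = 81
x(P) = (81 + P)/(-13 + P) (x(P) = (P + 81)/(P - 13) = (81 + P)/(-13 + P))
√(x(0/(-2) + A(-1)*1) + 4111) = √((81 + (0/(-2) + (-3 - 1)*1))/(-13 + (0/(-2) + (-3 - 1)*1)) + 4111) = √((81 + (0*(-½) - 4*1))/(-13 + (0*(-½) - 4*1)) + 4111) = √((81 + (0 - 4))/(-13 + (0 - 4)) + 4111) = √((81 - 4)/(-13 - 4) + 4111) = √(77/(-17) + 4111) = √(-1/17*77 + 4111) = √(-77/17 + 4111) = √(69810/17) = √1186770/17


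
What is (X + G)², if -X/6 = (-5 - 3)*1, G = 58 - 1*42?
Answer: 4096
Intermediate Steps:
G = 16 (G = 58 - 42 = 16)
X = 48 (X = -6*(-5 - 3) = -(-48) = -6*(-8) = 48)
(X + G)² = (48 + 16)² = 64² = 4096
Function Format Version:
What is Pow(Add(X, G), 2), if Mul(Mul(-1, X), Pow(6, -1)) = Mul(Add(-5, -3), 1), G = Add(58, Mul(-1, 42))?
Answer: 4096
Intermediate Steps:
G = 16 (G = Add(58, -42) = 16)
X = 48 (X = Mul(-6, Mul(Add(-5, -3), 1)) = Mul(-6, Mul(-8, 1)) = Mul(-6, -8) = 48)
Pow(Add(X, G), 2) = Pow(Add(48, 16), 2) = Pow(64, 2) = 4096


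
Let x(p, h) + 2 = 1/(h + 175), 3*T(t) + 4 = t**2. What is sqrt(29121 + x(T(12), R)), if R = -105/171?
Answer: sqrt(719265648745)/4970 ≈ 170.64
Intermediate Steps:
T(t) = -4/3 + t**2/3
R = -35/57 (R = -105*1/171 = -35/57 ≈ -0.61403)
x(p, h) = -2 + 1/(175 + h) (x(p, h) = -2 + 1/(h + 175) = -2 + 1/(175 + h))
sqrt(29121 + x(T(12), R)) = sqrt(29121 + (-349 - 2*(-35/57))/(175 - 35/57)) = sqrt(29121 + (-349 + 70/57)/(9940/57)) = sqrt(29121 + (57/9940)*(-19823/57)) = sqrt(29121 - 19823/9940) = sqrt(289442917/9940) = sqrt(719265648745)/4970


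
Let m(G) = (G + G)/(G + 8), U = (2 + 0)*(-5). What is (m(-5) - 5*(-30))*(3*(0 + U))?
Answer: -4400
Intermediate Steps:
U = -10 (U = 2*(-5) = -10)
m(G) = 2*G/(8 + G) (m(G) = (2*G)/(8 + G) = 2*G/(8 + G))
(m(-5) - 5*(-30))*(3*(0 + U)) = (2*(-5)/(8 - 5) - 5*(-30))*(3*(0 - 10)) = (2*(-5)/3 + 150)*(3*(-10)) = (2*(-5)*(⅓) + 150)*(-30) = (-10/3 + 150)*(-30) = (440/3)*(-30) = -4400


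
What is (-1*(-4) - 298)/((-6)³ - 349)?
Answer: 294/565 ≈ 0.52035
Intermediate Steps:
(-1*(-4) - 298)/((-6)³ - 349) = (4 - 298)/(-216 - 349) = -294/(-565) = -294*(-1/565) = 294/565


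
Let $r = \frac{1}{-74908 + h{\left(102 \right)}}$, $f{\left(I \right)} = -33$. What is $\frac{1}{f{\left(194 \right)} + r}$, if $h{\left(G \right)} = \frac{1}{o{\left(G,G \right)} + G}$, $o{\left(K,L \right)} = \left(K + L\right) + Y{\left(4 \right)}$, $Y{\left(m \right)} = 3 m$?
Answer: $- \frac{23820743}{786084837} \approx -0.030303$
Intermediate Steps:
$o{\left(K,L \right)} = 12 + K + L$ ($o{\left(K,L \right)} = \left(K + L\right) + 3 \cdot 4 = \left(K + L\right) + 12 = 12 + K + L$)
$h{\left(G \right)} = \frac{1}{12 + 3 G}$ ($h{\left(G \right)} = \frac{1}{\left(12 + G + G\right) + G} = \frac{1}{\left(12 + 2 G\right) + G} = \frac{1}{12 + 3 G}$)
$r = - \frac{318}{23820743}$ ($r = \frac{1}{-74908 + \frac{1}{3 \left(4 + 102\right)}} = \frac{1}{-74908 + \frac{1}{3 \cdot 106}} = \frac{1}{-74908 + \frac{1}{3} \cdot \frac{1}{106}} = \frac{1}{-74908 + \frac{1}{318}} = \frac{1}{- \frac{23820743}{318}} = - \frac{318}{23820743} \approx -1.335 \cdot 10^{-5}$)
$\frac{1}{f{\left(194 \right)} + r} = \frac{1}{-33 - \frac{318}{23820743}} = \frac{1}{- \frac{786084837}{23820743}} = - \frac{23820743}{786084837}$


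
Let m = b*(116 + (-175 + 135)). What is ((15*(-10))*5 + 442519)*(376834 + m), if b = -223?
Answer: 158986478334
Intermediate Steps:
m = -16948 (m = -223*(116 + (-175 + 135)) = -223*(116 - 40) = -223*76 = -16948)
((15*(-10))*5 + 442519)*(376834 + m) = ((15*(-10))*5 + 442519)*(376834 - 16948) = (-150*5 + 442519)*359886 = (-750 + 442519)*359886 = 441769*359886 = 158986478334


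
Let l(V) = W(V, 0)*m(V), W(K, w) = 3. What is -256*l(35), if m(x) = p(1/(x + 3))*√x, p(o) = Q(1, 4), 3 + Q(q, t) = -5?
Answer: 6144*√35 ≈ 36348.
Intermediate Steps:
Q(q, t) = -8 (Q(q, t) = -3 - 5 = -8)
p(o) = -8
m(x) = -8*√x
l(V) = -24*√V (l(V) = 3*(-8*√V) = -24*√V)
-256*l(35) = -(-6144)*√35 = 6144*√35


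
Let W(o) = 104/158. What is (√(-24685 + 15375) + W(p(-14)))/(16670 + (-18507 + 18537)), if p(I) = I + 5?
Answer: 13/329825 + 7*I*√190/16700 ≈ 3.9415e-5 + 0.0057777*I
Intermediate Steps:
p(I) = 5 + I
W(o) = 52/79 (W(o) = 104*(1/158) = 52/79)
(√(-24685 + 15375) + W(p(-14)))/(16670 + (-18507 + 18537)) = (√(-24685 + 15375) + 52/79)/(16670 + (-18507 + 18537)) = (√(-9310) + 52/79)/(16670 + 30) = (7*I*√190 + 52/79)/16700 = (52/79 + 7*I*√190)*(1/16700) = 13/329825 + 7*I*√190/16700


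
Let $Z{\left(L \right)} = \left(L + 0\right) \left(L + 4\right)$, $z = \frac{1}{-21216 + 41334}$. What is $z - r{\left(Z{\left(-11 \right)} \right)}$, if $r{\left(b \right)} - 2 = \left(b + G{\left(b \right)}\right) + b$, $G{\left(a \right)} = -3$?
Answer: $- \frac{3078053}{20118} \approx -153.0$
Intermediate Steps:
$z = \frac{1}{20118} \approx 4.9707 \cdot 10^{-5}$
$Z{\left(L \right)} = L \left(4 + L\right)$
$r{\left(b \right)} = -1 + 2 b$ ($r{\left(b \right)} = 2 + \left(\left(b - 3\right) + b\right) = 2 + \left(\left(-3 + b\right) + b\right) = 2 + \left(-3 + 2 b\right) = -1 + 2 b$)
$z - r{\left(Z{\left(-11 \right)} \right)} = \frac{1}{20118} - \left(-1 + 2 \left(- 11 \left(4 - 11\right)\right)\right) = \frac{1}{20118} - \left(-1 + 2 \left(\left(-11\right) \left(-7\right)\right)\right) = \frac{1}{20118} - \left(-1 + 2 \cdot 77\right) = \frac{1}{20118} - \left(-1 + 154\right) = \frac{1}{20118} - 153 = - \frac{3078053}{20118}$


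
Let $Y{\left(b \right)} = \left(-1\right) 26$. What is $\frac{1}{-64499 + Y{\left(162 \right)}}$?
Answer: $- \frac{1}{64525} \approx -1.5498 \cdot 10^{-5}$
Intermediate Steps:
$Y{\left(b \right)} = -26$
$\frac{1}{-64499 + Y{\left(162 \right)}} = \frac{1}{-64499 - 26} = \frac{1}{-64525} = - \frac{1}{64525}$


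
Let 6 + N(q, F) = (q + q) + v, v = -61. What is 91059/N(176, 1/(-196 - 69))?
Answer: 30353/95 ≈ 319.51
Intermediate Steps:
N(q, F) = -67 + 2*q (N(q, F) = -6 + ((q + q) - 61) = -6 + (2*q - 61) = -6 + (-61 + 2*q) = -67 + 2*q)
91059/N(176, 1/(-196 - 69)) = 91059/(-67 + 2*176) = 91059/(-67 + 352) = 91059/285 = 91059*(1/285) = 30353/95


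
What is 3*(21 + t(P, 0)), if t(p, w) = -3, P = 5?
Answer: 54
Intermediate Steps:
3*(21 + t(P, 0)) = 3*(21 - 3) = 3*18 = 54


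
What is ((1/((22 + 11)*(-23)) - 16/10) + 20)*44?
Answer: 279292/345 ≈ 809.54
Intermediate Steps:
((1/((22 + 11)*(-23)) - 16/10) + 20)*44 = ((-1/23/33 - 16*⅒) + 20)*44 = (((1/33)*(-1/23) - 8/5) + 20)*44 = ((-1/759 - 8/5) + 20)*44 = (-6077/3795 + 20)*44 = (69823/3795)*44 = 279292/345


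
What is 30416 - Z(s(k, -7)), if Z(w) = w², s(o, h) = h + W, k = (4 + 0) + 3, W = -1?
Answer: 30352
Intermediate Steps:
k = 7 (k = 4 + 3 = 7)
s(o, h) = -1 + h (s(o, h) = h - 1 = -1 + h)
30416 - Z(s(k, -7)) = 30416 - (-1 - 7)² = 30416 - 1*(-8)² = 30416 - 1*64 = 30416 - 64 = 30352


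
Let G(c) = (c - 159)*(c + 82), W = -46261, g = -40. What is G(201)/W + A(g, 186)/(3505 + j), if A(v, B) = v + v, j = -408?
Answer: -40511822/143270317 ≈ -0.28276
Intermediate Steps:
A(v, B) = 2*v
G(c) = (-159 + c)*(82 + c)
G(201)/W + A(g, 186)/(3505 + j) = (-13038 + 201**2 - 77*201)/(-46261) + (2*(-40))/(3505 - 408) = (-13038 + 40401 - 15477)*(-1/46261) - 80/3097 = 11886*(-1/46261) - 80*1/3097 = -11886/46261 - 80/3097 = -40511822/143270317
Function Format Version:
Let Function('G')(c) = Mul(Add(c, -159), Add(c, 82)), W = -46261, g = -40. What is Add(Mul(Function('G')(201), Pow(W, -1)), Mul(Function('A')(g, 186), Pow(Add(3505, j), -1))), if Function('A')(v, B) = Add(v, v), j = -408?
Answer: Rational(-40511822, 143270317) ≈ -0.28276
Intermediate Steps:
Function('A')(v, B) = Mul(2, v)
Function('G')(c) = Mul(Add(-159, c), Add(82, c))
Add(Mul(Function('G')(201), Pow(W, -1)), Mul(Function('A')(g, 186), Pow(Add(3505, j), -1))) = Add(Mul(Add(-13038, Pow(201, 2), Mul(-77, 201)), Pow(-46261, -1)), Mul(Mul(2, -40), Pow(Add(3505, -408), -1))) = Add(Mul(Add(-13038, 40401, -15477), Rational(-1, 46261)), Mul(-80, Pow(3097, -1))) = Add(Mul(11886, Rational(-1, 46261)), Mul(-80, Rational(1, 3097))) = Add(Rational(-11886, 46261), Rational(-80, 3097)) = Rational(-40511822, 143270317)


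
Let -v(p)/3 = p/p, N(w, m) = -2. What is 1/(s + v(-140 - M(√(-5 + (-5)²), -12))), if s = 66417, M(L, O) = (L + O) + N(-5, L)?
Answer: 1/66414 ≈ 1.5057e-5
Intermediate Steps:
M(L, O) = -2 + L + O (M(L, O) = (L + O) - 2 = -2 + L + O)
v(p) = -3 (v(p) = -3*p/p = -3*1 = -3)
1/(s + v(-140 - M(√(-5 + (-5)²), -12))) = 1/(66417 - 3) = 1/66414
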